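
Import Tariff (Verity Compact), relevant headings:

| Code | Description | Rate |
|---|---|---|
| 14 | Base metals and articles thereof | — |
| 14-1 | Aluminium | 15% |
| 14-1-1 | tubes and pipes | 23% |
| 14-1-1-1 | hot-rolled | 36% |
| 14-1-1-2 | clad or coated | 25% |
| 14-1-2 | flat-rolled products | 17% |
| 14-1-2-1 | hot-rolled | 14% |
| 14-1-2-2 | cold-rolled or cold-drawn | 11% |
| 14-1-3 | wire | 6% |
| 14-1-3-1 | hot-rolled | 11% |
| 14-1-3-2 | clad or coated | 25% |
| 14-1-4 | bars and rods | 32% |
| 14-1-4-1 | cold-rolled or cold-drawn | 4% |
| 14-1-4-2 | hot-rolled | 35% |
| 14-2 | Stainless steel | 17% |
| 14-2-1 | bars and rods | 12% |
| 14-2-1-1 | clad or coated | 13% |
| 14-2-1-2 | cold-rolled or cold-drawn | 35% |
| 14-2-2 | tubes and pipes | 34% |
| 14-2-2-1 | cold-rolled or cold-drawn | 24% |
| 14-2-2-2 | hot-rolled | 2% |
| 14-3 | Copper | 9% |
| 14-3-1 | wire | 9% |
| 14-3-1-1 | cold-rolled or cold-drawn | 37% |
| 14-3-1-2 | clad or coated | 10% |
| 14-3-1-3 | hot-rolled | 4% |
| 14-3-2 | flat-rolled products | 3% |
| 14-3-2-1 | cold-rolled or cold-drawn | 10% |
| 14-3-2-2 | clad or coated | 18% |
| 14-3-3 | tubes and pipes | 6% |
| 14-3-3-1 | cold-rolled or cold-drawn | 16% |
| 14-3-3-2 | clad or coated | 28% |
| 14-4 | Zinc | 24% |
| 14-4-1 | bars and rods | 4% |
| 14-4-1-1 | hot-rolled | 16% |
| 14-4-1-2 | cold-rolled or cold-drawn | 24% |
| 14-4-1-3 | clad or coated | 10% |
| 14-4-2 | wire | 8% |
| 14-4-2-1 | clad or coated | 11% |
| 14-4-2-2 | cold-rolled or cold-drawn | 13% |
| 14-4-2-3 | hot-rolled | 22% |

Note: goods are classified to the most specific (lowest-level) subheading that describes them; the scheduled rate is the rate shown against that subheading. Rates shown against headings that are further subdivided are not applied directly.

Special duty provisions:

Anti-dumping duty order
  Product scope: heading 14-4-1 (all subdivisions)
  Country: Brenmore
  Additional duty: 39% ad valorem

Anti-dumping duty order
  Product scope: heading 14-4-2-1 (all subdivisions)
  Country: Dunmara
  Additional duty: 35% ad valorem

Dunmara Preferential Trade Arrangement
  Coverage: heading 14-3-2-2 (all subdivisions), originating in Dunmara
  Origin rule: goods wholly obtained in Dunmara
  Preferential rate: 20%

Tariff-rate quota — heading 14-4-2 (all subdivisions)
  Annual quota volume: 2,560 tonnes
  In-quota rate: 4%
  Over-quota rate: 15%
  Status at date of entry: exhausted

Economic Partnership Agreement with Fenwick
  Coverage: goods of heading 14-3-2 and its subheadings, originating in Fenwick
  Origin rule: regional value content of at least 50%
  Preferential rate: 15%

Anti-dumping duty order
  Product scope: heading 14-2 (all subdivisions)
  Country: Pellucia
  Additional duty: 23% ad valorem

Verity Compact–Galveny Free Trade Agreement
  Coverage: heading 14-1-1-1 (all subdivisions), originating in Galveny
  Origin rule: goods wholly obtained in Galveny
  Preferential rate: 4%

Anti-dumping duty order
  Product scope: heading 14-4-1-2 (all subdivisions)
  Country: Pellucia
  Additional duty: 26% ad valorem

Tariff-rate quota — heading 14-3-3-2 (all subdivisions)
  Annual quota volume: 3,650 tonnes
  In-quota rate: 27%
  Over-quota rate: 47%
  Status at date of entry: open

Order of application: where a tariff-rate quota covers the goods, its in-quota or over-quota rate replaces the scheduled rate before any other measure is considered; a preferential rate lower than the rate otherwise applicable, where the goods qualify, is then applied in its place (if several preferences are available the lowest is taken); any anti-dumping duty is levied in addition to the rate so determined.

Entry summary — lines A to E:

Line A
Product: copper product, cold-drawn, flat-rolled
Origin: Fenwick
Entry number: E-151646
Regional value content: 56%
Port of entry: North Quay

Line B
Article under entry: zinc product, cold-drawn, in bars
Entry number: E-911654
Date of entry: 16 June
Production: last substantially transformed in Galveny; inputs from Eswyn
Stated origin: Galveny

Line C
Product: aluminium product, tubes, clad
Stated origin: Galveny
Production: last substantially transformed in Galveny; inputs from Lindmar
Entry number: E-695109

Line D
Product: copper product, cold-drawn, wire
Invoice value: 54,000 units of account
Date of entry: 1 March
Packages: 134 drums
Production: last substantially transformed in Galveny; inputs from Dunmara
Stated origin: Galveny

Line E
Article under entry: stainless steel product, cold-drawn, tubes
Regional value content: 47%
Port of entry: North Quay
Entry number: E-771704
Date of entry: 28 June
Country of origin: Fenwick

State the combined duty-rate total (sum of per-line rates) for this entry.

120%

Line A: copper → 14-3; flat-rolled → 14-3-2; cold-drawn → 14-3-2-1. Scheduled 10%. Fenwick agreement on 14-3-2: RVC ≥ 50% → 15% available; preference 15% not lower than 10% → no reduction. → 10%.
Line B: zinc → 14-4; in bars → 14-4-1; cold-drawn → 14-4-1-2. Scheduled 24%. Galveny agreement on 14-1-1-1: 14-4-1-2 not covered. → 24%.
Line C: aluminium → 14-1; tubes → 14-1-1; clad → 14-1-1-2. Scheduled 25%. Galveny agreement on 14-1-1-1: 14-1-1-2 not covered. → 25%.
Line D: copper → 14-3; wire → 14-3-1; cold-drawn → 14-3-1-1. Scheduled 37%. Galveny agreement on 14-1-1-1: 14-3-1-1 not covered. → 37%.
Line E: stainless steel → 14-2; tubes → 14-2-2; cold-drawn → 14-2-2-1. Scheduled 24%. Fenwick agreement on 14-3-2: 14-2-2-1 not covered. → 24%.
Sum: 10% + 24% + 25% + 37% + 24% = 120%.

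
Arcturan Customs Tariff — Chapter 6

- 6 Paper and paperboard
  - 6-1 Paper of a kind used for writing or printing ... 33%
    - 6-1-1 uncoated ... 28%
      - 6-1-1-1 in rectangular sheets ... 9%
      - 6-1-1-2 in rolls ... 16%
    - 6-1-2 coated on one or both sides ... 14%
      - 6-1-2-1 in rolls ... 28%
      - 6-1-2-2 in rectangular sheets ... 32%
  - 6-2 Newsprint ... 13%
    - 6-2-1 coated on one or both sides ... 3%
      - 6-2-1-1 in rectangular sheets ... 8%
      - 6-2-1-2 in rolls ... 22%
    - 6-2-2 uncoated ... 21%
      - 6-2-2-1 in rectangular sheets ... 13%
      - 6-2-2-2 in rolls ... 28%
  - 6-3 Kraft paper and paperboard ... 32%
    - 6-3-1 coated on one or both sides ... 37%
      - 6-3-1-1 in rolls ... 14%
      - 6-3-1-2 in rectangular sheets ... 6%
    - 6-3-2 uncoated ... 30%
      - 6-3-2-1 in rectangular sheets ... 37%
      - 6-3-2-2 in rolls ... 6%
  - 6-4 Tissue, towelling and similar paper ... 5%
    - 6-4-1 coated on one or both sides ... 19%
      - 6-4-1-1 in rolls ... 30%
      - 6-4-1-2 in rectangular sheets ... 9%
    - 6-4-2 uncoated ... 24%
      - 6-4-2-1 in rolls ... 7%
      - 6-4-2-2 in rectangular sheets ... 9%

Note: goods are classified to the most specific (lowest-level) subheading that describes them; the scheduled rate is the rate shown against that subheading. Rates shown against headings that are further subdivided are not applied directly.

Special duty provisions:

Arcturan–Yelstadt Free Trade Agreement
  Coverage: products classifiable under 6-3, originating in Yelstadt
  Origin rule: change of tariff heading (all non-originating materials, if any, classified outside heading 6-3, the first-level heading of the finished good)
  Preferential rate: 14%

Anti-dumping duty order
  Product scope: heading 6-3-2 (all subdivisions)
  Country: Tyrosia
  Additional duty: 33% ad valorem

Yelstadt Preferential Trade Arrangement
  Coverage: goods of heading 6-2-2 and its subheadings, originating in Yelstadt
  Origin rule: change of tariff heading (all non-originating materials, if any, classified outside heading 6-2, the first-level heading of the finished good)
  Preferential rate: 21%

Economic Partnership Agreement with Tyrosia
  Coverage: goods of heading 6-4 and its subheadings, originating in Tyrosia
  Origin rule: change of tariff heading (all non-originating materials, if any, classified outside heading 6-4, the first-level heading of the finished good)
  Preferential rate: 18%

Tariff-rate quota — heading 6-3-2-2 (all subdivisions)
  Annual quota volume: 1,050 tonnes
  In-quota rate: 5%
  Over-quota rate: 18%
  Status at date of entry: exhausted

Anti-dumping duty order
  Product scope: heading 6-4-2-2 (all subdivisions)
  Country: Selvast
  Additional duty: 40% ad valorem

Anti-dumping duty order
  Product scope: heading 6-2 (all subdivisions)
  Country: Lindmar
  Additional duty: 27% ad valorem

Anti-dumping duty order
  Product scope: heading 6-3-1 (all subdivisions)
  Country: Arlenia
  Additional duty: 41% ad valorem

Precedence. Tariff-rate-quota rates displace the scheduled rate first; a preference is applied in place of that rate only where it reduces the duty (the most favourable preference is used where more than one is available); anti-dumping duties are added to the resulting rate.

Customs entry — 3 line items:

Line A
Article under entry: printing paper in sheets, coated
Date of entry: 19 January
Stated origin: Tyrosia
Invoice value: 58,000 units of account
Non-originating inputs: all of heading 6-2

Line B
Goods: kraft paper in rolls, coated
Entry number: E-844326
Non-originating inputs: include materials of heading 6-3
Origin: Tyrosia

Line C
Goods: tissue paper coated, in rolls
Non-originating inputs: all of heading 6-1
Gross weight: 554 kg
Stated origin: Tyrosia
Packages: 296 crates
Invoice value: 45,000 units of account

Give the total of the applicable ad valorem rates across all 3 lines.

64%

Line A: printing paper → 6-1; coated → 6-1-2; in sheets → 6-1-2-2. Scheduled 32%. Tyrosia agreement on 6-4: 6-1-2-2 not covered. → 32%.
Line B: kraft paper → 6-3; coated → 6-3-1; in rolls → 6-3-1-1. Scheduled 14%. Tyrosia agreement on 6-4: 6-3-1-1 not covered. → 14%.
Line C: tissue paper → 6-4; coated → 6-4-1; in rolls → 6-4-1-1. Scheduled 30%. Tyrosia agreement on 6-4: CTH met → 18% available; preferential 18%. → 18%.
Sum: 32% + 14% + 18% = 64%.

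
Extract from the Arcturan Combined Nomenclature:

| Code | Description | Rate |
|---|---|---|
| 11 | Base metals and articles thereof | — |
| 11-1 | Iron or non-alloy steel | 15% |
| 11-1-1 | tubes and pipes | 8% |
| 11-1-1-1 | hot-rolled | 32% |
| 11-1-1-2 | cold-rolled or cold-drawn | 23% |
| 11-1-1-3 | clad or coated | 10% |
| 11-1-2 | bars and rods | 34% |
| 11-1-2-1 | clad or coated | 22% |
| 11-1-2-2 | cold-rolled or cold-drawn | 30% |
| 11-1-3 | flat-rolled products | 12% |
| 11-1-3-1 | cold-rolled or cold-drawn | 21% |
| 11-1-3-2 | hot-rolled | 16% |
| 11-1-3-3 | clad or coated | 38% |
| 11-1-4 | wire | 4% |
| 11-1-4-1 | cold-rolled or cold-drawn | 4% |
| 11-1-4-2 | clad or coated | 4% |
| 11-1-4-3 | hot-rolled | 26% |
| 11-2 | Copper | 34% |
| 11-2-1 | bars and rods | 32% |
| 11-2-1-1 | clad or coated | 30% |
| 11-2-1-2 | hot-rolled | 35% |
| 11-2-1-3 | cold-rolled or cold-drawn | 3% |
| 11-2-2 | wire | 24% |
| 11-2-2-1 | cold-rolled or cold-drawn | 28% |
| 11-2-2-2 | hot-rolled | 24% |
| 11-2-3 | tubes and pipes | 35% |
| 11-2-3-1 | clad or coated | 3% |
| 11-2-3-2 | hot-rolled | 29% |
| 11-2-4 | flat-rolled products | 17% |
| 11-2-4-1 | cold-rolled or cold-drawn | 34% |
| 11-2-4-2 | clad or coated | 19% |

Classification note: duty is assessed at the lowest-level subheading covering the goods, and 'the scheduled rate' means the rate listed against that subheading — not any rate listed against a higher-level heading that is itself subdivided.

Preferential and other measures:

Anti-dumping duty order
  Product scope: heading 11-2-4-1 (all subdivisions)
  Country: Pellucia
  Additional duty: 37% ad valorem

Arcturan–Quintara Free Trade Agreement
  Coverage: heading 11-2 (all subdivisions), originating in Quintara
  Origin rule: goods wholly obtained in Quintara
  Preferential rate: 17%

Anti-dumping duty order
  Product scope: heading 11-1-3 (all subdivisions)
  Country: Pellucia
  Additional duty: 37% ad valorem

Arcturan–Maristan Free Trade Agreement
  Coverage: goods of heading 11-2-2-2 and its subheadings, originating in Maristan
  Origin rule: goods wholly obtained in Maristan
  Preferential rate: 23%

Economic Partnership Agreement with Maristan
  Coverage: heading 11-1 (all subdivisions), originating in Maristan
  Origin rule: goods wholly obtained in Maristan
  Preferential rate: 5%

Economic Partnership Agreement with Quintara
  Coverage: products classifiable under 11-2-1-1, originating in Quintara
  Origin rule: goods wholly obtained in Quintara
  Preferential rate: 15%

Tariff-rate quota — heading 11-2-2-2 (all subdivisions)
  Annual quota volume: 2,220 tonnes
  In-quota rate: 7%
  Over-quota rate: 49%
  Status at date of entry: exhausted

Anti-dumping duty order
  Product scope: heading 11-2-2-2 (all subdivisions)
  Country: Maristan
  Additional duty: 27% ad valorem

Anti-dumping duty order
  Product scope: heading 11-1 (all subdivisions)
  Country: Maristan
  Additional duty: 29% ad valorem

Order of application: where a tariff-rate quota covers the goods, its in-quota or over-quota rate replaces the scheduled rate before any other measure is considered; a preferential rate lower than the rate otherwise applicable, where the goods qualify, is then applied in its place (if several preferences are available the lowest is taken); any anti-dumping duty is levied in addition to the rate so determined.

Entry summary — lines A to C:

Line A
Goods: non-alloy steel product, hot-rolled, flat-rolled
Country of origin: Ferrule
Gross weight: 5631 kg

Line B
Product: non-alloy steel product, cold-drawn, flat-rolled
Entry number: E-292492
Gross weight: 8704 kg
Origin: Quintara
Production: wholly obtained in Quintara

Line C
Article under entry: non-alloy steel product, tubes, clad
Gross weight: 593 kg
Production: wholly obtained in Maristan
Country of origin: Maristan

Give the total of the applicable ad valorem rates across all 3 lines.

Line A: non-alloy steel → 11-1; flat-rolled → 11-1-3; hot-rolled → 11-1-3-2. Scheduled 16%. No special measure applies. → 16%.
Line B: non-alloy steel → 11-1; flat-rolled → 11-1-3; cold-drawn → 11-1-3-1. Scheduled 21%. Quintara agreement on 11-2: 11-1-3-1 not covered; Quintara agreement on 11-2-1-1: 11-1-3-1 not covered. → 21%.
Line C: non-alloy steel → 11-1; tubes → 11-1-1; clad → 11-1-1-3. Scheduled 10%. Maristan agreement on 11-2-2-2: 11-1-1-3 not covered; Maristan agreement on 11-1: wholly obtained → 5% available; preferential 5%; anti-dumping (Maristan, 11-1): +29%; total 5% + 29% = 34%. → 34%.
Sum: 16% + 21% + 34% = 71%.

71%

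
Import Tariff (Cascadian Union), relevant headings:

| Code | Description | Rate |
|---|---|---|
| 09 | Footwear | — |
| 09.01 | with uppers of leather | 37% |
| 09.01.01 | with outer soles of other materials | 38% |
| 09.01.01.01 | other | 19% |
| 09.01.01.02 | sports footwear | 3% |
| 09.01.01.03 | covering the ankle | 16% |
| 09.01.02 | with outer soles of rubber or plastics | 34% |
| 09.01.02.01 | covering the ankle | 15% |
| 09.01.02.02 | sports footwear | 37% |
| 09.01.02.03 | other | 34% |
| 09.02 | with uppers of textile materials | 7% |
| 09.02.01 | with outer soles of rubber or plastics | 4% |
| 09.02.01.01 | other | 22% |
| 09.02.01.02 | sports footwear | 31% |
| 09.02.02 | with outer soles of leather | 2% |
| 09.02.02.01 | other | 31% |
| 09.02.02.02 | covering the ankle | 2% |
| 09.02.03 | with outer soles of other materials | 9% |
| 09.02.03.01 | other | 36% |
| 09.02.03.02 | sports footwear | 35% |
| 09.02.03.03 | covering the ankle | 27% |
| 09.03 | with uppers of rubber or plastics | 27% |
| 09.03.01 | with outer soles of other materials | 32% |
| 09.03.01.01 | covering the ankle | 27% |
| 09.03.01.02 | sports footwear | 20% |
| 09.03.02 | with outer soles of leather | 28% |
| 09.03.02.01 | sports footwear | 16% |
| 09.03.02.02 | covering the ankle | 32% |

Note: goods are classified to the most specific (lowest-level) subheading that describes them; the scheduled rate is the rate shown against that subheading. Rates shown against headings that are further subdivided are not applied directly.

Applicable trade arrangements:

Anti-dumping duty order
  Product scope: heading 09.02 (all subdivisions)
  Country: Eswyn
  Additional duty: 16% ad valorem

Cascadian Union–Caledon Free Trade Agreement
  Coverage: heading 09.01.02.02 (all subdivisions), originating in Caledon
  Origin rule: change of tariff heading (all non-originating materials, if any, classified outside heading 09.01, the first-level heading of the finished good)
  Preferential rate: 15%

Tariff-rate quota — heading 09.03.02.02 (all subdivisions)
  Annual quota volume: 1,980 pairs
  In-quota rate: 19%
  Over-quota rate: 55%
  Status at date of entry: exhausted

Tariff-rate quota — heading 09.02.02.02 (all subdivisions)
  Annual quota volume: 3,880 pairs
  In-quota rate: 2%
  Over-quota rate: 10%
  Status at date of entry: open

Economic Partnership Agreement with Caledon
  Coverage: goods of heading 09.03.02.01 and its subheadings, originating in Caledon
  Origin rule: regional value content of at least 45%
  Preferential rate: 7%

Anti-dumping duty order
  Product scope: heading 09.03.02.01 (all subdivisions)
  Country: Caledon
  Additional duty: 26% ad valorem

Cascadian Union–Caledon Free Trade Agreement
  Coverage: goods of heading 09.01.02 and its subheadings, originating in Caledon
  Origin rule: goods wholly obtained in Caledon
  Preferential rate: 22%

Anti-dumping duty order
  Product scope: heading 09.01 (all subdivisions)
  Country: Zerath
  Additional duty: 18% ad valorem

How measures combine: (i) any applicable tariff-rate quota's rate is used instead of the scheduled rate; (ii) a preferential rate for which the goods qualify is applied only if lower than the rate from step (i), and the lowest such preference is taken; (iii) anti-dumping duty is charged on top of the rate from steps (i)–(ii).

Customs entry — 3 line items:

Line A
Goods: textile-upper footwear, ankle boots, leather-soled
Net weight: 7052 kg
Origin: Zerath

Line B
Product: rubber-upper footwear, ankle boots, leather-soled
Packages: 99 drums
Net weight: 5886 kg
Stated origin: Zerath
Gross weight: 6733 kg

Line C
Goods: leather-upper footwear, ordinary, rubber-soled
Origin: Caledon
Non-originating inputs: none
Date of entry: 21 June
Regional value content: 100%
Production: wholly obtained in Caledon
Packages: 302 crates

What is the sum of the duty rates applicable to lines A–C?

Line A: textile-upper → 09.02; leather-soled → 09.02.02; ankle boots → 09.02.02.02. Scheduled 2%. quota on 09.02.02.02 open → in-quota 2%. → 2%.
Line B: rubber-upper → 09.03; leather-soled → 09.03.02; ankle boots → 09.03.02.02. Scheduled 32%. quota on 09.03.02.02 exhausted → over-quota 55%. → 55%.
Line C: leather-upper → 09.01; rubber-soled → 09.01.02; ordinary → 09.01.02.03. Scheduled 34%. Caledon agreement on 09.01.02.02: 09.01.02.03 not covered; Caledon agreement on 09.03.02.01: 09.01.02.03 not covered; Caledon agreement on 09.01.02: wholly obtained → 22% available; preferential 22%. → 22%.
Sum: 2% + 55% + 22% = 79%.

79%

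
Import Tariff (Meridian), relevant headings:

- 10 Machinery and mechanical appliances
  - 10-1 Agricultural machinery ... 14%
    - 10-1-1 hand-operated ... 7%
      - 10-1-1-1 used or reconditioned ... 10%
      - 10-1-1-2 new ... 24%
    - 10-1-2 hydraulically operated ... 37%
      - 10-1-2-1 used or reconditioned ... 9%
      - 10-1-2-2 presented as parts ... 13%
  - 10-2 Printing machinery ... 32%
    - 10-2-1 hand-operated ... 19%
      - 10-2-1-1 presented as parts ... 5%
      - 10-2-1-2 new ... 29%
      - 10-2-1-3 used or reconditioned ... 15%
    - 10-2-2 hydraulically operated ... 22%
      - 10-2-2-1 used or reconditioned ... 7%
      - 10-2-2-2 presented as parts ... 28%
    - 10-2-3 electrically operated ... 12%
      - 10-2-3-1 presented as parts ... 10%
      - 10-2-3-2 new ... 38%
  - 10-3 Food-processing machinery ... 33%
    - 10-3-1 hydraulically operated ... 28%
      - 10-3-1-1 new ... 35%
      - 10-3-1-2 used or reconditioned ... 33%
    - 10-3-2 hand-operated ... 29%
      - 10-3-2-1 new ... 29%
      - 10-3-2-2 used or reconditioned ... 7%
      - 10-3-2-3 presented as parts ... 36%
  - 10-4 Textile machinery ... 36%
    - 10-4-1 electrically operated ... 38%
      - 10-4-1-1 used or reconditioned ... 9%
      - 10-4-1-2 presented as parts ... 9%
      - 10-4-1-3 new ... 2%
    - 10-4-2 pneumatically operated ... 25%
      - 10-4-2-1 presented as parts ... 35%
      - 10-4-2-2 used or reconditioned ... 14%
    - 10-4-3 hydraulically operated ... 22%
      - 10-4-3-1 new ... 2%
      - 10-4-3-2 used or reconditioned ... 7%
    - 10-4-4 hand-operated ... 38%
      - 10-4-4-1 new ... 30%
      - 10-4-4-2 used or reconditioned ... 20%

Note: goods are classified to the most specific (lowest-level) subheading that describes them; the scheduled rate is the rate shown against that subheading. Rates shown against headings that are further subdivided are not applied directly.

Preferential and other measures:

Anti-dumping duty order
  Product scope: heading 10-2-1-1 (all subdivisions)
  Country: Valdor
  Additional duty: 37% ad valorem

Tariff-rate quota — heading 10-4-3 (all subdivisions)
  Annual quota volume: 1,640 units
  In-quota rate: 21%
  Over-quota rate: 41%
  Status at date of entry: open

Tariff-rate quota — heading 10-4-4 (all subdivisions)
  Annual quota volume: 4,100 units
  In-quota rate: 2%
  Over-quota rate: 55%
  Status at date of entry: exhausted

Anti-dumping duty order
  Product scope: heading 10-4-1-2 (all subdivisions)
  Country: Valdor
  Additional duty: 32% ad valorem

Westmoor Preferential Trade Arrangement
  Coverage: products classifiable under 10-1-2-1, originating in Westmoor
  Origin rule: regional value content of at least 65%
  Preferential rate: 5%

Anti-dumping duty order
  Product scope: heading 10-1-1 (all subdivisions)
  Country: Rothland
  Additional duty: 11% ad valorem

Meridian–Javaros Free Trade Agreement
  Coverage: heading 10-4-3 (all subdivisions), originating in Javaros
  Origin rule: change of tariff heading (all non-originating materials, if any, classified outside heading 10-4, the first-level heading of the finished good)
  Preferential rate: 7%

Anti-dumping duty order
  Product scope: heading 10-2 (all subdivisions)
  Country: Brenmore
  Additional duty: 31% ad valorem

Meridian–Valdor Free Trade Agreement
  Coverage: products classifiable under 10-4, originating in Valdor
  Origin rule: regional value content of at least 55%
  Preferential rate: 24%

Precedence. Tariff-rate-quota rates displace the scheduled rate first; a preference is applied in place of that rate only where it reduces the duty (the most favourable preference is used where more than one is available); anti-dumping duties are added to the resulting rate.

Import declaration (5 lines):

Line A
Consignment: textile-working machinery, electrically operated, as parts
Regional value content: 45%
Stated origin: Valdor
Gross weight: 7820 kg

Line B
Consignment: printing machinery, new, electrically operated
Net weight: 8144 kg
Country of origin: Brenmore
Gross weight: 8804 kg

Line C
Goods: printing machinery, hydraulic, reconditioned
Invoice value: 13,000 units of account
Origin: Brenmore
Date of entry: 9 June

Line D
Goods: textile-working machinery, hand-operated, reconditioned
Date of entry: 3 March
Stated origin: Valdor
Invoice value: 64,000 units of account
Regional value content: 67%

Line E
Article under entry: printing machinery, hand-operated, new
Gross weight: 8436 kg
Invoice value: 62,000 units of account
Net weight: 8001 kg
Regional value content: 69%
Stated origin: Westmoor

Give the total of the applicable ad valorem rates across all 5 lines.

Line A: textile-working → 10-4; electrically operated → 10-4-1; as parts → 10-4-1-2. Scheduled 9%. Valdor agreement on 10-4: RVC < 55%; anti-dumping (Valdor, 10-4-1-2): +32%; total 9% + 32% = 41%. → 41%.
Line B: printing → 10-2; electrically operated → 10-2-3; new → 10-2-3-2. Scheduled 38%. anti-dumping (Brenmore, 10-2): +31%; total 38% + 31% = 69%. → 69%.
Line C: printing → 10-2; hydraulic → 10-2-2; reconditioned → 10-2-2-1. Scheduled 7%. anti-dumping (Brenmore, 10-2): +31%; total 7% + 31% = 38%. → 38%.
Line D: textile-working → 10-4; hand-operated → 10-4-4; reconditioned → 10-4-4-2. Scheduled 20%. quota on 10-4-4 exhausted → over-quota 55%; Valdor agreement on 10-4: RVC ≥ 55% → 24% available; preferential 24%. → 24%.
Line E: printing → 10-2; hand-operated → 10-2-1; new → 10-2-1-2. Scheduled 29%. Westmoor agreement on 10-1-2-1: 10-2-1-2 not covered. → 29%.
Sum: 41% + 69% + 38% + 24% + 29% = 201%.

201%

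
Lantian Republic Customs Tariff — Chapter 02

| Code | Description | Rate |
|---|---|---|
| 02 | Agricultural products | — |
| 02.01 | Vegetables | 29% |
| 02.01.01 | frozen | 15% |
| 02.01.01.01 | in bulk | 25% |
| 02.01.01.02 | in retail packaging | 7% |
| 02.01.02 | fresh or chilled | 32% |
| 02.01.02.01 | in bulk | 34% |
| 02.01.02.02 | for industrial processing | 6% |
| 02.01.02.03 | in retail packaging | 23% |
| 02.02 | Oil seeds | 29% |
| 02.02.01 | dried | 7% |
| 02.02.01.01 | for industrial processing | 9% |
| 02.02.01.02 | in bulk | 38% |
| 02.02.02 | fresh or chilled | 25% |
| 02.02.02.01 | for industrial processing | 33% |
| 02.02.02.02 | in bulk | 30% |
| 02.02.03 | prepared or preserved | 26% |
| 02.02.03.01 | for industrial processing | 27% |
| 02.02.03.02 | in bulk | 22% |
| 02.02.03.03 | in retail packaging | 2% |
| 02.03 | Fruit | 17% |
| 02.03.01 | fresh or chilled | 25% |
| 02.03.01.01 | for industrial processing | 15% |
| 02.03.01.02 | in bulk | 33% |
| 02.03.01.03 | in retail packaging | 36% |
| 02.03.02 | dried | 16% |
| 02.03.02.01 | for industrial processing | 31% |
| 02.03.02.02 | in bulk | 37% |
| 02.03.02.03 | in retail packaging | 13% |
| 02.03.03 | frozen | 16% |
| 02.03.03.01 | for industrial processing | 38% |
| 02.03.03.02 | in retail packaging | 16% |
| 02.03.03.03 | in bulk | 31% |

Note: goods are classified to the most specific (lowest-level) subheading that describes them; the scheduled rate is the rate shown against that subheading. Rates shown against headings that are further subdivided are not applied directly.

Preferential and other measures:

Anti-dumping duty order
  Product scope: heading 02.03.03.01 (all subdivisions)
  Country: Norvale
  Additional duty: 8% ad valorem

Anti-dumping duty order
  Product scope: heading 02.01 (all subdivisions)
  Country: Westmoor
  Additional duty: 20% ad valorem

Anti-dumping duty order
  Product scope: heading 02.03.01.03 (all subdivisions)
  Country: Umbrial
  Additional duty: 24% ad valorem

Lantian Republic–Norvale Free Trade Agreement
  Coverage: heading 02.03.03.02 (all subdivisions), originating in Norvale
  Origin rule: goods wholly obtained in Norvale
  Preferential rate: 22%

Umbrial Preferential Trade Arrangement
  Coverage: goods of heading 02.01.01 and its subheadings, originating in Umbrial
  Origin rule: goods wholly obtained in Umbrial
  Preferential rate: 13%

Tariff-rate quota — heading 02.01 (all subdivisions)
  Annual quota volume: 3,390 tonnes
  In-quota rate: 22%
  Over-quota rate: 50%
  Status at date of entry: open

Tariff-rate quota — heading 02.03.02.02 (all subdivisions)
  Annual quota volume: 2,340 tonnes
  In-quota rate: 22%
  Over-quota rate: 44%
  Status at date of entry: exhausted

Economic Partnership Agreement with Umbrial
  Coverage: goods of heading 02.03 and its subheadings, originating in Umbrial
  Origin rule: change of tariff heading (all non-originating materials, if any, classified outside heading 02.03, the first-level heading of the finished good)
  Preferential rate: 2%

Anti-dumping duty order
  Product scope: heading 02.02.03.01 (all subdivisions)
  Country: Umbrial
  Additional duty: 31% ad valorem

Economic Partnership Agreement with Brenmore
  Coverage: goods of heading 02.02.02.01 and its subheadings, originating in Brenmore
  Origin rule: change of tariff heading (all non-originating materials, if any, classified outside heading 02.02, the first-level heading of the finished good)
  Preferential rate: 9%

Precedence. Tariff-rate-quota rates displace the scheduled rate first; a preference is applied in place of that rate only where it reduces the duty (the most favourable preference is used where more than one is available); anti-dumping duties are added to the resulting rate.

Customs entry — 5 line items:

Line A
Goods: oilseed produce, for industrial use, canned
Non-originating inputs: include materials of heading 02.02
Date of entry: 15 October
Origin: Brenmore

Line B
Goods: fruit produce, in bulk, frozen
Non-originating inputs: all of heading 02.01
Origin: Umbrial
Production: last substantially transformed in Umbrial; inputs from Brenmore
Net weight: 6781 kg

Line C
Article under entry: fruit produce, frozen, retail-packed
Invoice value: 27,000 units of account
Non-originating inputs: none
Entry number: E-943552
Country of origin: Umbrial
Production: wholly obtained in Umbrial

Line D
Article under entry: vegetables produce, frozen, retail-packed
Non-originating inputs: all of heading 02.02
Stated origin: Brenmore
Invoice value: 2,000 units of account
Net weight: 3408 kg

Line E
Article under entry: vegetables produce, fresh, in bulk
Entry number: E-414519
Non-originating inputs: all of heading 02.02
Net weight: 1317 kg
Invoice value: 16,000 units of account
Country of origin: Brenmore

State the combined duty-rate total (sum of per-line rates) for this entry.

Line A: oilseed → 02.02; canned → 02.02.03; for industrial use → 02.02.03.01. Scheduled 27%. Brenmore agreement on 02.02.02.01: 02.02.03.01 not covered. → 27%.
Line B: fruit → 02.03; frozen → 02.03.03; in bulk → 02.03.03.03. Scheduled 31%. Umbrial agreement on 02.01.01: 02.03.03.03 not covered; Umbrial agreement on 02.03: CTH met → 2% available; preferential 2%. → 2%.
Line C: fruit → 02.03; frozen → 02.03.03; retail-packed → 02.03.03.02. Scheduled 16%. Umbrial agreement on 02.01.01: 02.03.03.02 not covered; Umbrial agreement on 02.03: CTH met → 2% available; preferential 2%. → 2%.
Line D: vegetables → 02.01; frozen → 02.01.01; retail-packed → 02.01.01.02. Scheduled 7%. quota on 02.01 open → in-quota 22%; Brenmore agreement on 02.02.02.01: 02.01.01.02 not covered. → 22%.
Line E: vegetables → 02.01; fresh → 02.01.02; in bulk → 02.01.02.01. Scheduled 34%. quota on 02.01 open → in-quota 22%; Brenmore agreement on 02.02.02.01: 02.01.02.01 not covered. → 22%.
Sum: 27% + 2% + 2% + 22% + 22% = 75%.

75%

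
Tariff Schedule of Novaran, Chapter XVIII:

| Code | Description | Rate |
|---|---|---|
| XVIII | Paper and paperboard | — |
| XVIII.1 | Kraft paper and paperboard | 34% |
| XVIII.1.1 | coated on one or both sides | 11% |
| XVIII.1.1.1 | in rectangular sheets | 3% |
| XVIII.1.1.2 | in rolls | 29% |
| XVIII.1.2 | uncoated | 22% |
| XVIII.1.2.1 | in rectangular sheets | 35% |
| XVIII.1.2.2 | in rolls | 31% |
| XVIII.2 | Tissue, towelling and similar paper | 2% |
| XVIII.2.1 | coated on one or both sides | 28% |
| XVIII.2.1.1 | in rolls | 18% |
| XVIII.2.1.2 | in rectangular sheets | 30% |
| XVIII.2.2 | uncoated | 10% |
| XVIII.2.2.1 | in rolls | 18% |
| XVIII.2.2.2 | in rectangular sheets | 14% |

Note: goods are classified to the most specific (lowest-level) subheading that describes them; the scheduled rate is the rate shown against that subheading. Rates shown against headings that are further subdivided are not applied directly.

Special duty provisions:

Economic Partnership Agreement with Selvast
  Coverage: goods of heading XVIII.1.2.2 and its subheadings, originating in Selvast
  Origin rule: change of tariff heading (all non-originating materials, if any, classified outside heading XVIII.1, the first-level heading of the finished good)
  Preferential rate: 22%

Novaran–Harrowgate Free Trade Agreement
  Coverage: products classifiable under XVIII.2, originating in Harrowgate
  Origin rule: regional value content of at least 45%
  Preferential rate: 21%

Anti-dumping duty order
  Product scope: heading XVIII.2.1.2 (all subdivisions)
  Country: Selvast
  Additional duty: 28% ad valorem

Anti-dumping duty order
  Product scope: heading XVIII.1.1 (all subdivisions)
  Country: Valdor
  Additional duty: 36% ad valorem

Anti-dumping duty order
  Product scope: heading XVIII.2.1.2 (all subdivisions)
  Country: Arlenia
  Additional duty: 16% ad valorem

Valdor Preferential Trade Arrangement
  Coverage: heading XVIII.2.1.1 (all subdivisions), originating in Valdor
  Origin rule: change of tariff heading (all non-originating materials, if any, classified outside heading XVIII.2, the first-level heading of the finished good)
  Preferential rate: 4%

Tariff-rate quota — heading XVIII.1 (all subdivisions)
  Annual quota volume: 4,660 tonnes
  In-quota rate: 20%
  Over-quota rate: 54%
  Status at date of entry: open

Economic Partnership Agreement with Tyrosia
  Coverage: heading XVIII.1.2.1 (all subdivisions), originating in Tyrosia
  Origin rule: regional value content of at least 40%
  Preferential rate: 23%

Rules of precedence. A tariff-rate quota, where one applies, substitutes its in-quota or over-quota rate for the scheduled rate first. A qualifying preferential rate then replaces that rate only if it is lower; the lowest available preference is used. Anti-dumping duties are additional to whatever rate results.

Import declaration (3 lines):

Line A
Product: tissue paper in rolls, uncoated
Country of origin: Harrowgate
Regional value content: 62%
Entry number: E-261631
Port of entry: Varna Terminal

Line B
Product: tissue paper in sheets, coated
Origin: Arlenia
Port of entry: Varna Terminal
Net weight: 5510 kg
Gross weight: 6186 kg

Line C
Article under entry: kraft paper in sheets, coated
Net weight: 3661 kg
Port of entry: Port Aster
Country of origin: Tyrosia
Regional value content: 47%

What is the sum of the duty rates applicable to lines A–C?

84%

Line A: tissue paper → XVIII.2; uncoated → XVIII.2.2; in rolls → XVIII.2.2.1. Scheduled 18%. Harrowgate agreement on XVIII.2: RVC ≥ 45% → 21% available; preference 21% not lower than 18% → no reduction. → 18%.
Line B: tissue paper → XVIII.2; coated → XVIII.2.1; in sheets → XVIII.2.1.2. Scheduled 30%. anti-dumping (Arlenia, XVIII.2.1.2): +16%; total 30% + 16% = 46%. → 46%.
Line C: kraft paper → XVIII.1; coated → XVIII.1.1; in sheets → XVIII.1.1.1. Scheduled 3%. quota on XVIII.1 open → in-quota 20%; Tyrosia agreement on XVIII.1.2.1: XVIII.1.1.1 not covered. → 20%.
Sum: 18% + 46% + 20% = 84%.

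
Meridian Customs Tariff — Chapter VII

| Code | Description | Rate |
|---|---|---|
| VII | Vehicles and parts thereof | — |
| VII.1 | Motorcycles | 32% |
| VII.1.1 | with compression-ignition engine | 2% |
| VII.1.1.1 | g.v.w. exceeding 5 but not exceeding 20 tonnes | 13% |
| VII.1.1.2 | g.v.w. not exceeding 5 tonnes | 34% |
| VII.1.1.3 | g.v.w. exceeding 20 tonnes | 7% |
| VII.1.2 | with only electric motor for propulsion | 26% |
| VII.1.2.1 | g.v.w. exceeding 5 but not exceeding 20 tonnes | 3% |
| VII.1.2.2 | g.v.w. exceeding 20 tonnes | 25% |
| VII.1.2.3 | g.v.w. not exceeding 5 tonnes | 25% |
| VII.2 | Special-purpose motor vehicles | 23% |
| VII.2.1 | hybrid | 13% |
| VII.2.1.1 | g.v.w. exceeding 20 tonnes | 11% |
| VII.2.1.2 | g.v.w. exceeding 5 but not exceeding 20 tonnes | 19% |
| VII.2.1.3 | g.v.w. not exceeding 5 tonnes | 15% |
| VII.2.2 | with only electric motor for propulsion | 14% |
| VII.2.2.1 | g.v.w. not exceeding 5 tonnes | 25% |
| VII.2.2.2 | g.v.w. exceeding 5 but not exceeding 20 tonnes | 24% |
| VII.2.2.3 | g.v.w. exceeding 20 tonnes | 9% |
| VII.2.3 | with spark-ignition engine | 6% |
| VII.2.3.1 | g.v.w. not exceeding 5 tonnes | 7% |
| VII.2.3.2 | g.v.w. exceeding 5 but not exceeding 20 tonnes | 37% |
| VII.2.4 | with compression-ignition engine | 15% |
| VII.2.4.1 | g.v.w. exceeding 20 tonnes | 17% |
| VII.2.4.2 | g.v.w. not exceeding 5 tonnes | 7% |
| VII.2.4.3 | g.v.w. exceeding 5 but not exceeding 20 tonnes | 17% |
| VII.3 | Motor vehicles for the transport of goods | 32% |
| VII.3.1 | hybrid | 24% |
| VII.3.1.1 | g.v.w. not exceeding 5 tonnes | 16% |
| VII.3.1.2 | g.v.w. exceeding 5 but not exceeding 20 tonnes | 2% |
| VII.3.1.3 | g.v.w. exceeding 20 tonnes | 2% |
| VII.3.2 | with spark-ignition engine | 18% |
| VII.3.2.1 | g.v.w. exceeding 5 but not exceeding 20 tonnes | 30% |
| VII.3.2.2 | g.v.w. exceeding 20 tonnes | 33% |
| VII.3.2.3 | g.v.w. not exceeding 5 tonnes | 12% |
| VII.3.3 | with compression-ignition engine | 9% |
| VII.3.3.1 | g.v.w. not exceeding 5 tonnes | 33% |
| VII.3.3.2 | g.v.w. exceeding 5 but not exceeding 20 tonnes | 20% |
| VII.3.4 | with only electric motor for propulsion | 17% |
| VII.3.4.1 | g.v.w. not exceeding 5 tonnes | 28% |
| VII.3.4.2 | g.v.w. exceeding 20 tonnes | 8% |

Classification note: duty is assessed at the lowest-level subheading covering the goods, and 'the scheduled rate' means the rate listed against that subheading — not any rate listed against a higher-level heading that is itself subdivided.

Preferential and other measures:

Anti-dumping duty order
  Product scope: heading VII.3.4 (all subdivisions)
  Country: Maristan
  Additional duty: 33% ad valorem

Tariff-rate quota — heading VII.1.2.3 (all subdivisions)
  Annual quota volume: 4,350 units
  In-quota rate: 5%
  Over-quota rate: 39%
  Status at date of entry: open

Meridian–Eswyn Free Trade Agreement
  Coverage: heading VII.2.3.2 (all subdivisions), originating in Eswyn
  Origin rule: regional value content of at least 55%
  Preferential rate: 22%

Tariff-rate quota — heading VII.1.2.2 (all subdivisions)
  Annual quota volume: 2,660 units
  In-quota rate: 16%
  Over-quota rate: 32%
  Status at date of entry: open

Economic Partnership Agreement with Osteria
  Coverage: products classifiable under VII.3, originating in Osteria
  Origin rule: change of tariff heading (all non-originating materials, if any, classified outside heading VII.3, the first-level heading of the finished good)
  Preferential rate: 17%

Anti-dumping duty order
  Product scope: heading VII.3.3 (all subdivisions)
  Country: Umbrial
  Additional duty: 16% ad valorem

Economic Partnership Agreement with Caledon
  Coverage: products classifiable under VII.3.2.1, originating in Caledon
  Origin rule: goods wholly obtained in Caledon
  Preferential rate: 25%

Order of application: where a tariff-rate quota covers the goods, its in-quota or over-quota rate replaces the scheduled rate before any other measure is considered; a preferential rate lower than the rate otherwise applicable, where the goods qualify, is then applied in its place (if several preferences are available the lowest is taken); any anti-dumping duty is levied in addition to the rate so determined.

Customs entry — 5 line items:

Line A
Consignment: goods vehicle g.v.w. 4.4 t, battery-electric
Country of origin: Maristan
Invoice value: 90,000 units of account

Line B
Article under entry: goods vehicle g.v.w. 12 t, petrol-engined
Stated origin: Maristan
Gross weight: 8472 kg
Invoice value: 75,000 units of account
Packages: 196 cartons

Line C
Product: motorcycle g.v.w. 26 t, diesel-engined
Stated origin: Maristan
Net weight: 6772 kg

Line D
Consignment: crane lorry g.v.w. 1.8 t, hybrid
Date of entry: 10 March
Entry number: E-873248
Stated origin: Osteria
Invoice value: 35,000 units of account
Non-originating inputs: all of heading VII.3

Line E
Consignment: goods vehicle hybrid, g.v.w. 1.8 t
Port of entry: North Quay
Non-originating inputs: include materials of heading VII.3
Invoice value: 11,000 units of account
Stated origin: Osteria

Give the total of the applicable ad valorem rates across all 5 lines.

Line A: goods vehicle → VII.3; battery-electric → VII.3.4; g.v.w. 4.4 t → VII.3.4.1. Scheduled 28%. anti-dumping (Maristan, VII.3.4): +33%; total 28% + 33% = 61%. → 61%.
Line B: goods vehicle → VII.3; petrol-engined → VII.3.2; g.v.w. 12 t → VII.3.2.1. Scheduled 30%. No special measure applies. → 30%.
Line C: motorcycle → VII.1; diesel-engined → VII.1.1; g.v.w. 26 t → VII.1.1.3. Scheduled 7%. No special measure applies. → 7%.
Line D: crane lorry → VII.2; hybrid → VII.2.1; g.v.w. 1.8 t → VII.2.1.3. Scheduled 15%. Osteria agreement on VII.3: VII.2.1.3 not covered. → 15%.
Line E: goods vehicle → VII.3; hybrid → VII.3.1; g.v.w. 1.8 t → VII.3.1.1. Scheduled 16%. Osteria agreement on VII.3: CTH not met. → 16%.
Sum: 61% + 30% + 7% + 15% + 16% = 129%.

129%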